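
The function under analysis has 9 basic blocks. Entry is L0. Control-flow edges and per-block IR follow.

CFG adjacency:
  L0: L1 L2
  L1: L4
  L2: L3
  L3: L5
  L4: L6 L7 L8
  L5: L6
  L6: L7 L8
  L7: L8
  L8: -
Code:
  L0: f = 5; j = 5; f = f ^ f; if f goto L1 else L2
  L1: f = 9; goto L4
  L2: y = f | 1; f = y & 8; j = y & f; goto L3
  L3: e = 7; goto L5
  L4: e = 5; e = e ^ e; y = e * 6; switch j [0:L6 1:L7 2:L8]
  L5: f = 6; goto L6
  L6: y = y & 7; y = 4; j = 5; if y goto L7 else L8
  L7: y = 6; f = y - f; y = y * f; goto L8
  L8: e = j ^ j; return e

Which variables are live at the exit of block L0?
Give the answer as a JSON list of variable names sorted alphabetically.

Per-block:
  L0: {f,j} / ∅
  L1: {f} / ∅
  L2: {f,j,y} / {f}
  L3: {e} / ∅
  L4: {e,y} / {j}
  L5: {f} / ∅
  L6: {j,y} / {y}
  L7: {f,y} / {f}
  L8: {e} / {j}

Liveness:
  live L0: ∅→{f,j}
  live L1: {j}→{f,j}
  live L2: {f}→{y}
  live L3: {y}→{y}
  live L4: {f,j}→{f,j,y}
  live L5: {y}→{f,y}
  live L6: {f,y}→{f,j}
  live L7: {f,j}→{j}
  live L8: {j}→∅

live-out(L0) = ["f", "j"]

Answer: ["f", "j"]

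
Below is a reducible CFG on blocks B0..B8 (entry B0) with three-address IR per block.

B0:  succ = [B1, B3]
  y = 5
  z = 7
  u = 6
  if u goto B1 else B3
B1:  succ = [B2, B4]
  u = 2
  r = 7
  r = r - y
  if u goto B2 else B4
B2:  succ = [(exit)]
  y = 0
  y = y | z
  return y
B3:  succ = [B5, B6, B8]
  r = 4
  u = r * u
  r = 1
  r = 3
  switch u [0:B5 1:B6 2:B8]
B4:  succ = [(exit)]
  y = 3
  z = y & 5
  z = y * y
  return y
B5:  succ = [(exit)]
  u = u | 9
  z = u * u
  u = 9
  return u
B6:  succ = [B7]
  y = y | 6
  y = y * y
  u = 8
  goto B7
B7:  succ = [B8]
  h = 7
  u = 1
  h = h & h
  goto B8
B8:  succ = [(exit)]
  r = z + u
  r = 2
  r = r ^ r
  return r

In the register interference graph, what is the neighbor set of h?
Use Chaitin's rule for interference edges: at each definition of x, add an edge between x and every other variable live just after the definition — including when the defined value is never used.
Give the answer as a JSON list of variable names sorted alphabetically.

Answer: ["u", "z"]

Analysis:
Block summaries:
  B0 def {u,y,z} use ∅
  B1 def {r,u} use {y}
  B2 def {y} use {z}
  B3 def {r,u} use {u}
  B4 def {y,z} use ∅
  B5 def {u,z} use {u}
  B6 def {u,y} use {y}
  B7 def {h,u} use ∅
  B8 def {r} use {u,z}

Live sets:
  live B0: ∅→{u,y,z}
  live B1: {y,z}→{z}
  live B2: {z}→∅
  live B3: {u,y,z}→{u,y,z}
  live B4: ∅→∅
  live B5: {u}→∅
  live B6: {y,z}→{z}
  live B7: {z}→{u,z}
  live B8: {u,z}→∅

Interference:
  h: {u,z}
  r: {u,y,z}
  u: {h,r,y,z}
  y: {r,u,z}
  z: {h,r,u,y}

N(h) = ["u", "z"]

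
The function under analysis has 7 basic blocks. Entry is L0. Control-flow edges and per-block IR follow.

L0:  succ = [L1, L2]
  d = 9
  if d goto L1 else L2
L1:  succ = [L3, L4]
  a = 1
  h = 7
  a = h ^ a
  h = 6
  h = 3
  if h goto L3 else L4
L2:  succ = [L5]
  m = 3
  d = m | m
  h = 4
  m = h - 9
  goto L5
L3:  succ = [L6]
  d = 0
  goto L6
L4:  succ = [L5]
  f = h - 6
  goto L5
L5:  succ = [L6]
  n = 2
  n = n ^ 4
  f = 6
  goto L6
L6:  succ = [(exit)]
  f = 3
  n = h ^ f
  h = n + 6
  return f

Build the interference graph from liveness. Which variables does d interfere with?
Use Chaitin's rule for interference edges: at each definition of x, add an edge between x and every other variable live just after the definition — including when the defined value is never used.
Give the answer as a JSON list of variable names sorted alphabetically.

Answer: ["h"]

Analysis:
Per-block:
  L0 def {d} use ∅
  L1 def {a,h} use ∅
  L2 def {d,h,m} use ∅
  L3 def {d} use ∅
  L4 def {f} use {h}
  L5 def {f,n} use ∅
  L6 def {f,h,n} use {h}

Backward fixpoint:
  live L0: ∅→∅
  live L1: ∅→{h}
  live L2: ∅→{h}
  live L3: {h}→{h}
  live L4: {h}→{h}
  live L5: {h}→{h}
  live L6: {h}→∅

Interference:
  a↔{h}
  d↔{h}
  f↔{h,n}
  h↔{a,d,f,m,n}
  m↔{h}
  n↔{f,h}

N(d) = ["h"]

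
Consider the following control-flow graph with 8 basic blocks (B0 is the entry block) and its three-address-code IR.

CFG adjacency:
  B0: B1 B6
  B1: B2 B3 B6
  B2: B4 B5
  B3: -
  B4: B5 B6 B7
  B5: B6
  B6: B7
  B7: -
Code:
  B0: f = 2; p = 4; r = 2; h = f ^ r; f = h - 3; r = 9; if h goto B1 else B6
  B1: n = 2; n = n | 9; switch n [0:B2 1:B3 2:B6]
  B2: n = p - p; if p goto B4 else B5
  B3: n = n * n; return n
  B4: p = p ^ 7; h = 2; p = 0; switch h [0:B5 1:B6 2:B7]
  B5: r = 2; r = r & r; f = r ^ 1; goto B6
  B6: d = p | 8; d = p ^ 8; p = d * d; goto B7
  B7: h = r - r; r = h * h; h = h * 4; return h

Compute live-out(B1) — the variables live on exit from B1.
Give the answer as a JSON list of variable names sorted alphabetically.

Answer: ["n", "p", "r"]

Derivation:
Per-block:
  B0 def {f,h,p,r} use ∅
  B1 def {n} use ∅
  B2 def {n} use {p}
  B3 def {n} use {n}
  B4 def {h,p} use {p}
  B5 def {f,r} use ∅
  B6 def {d,p} use {p}
  B7 def {h,r} use {r}

Backward fixpoint:
  B0: in=∅ out={p,r}
  B1: in={p,r} out={n,p,r}
  B2: in={p,r} out={p,r}
  B3: in={n} out=∅
  B4: in={p,r} out={p,r}
  B5: in={p} out={p,r}
  B6: in={p,r} out={r}
  B7: in={r} out=∅

live-out(B1) = ["n", "p", "r"]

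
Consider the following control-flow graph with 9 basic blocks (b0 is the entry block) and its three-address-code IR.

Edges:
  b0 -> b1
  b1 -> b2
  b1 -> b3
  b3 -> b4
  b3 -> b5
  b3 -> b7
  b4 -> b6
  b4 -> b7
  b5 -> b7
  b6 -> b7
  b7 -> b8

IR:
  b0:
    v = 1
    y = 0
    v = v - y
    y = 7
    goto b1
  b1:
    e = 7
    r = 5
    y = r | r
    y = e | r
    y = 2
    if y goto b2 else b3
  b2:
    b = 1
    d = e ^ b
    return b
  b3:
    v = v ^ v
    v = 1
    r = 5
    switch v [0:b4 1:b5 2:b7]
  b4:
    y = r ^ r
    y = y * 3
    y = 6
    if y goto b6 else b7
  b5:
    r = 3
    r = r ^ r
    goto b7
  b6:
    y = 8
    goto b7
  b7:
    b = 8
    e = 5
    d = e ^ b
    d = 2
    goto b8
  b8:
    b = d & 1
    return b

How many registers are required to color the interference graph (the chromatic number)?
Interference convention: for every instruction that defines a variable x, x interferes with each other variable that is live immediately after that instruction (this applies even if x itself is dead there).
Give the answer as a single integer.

Block summaries:
  b0: {v,y} / ∅
  b1: {e,r,y} / ∅
  b2: {b,d} / {e}
  b3: {r,v} / {v}
  b4: {y} / {r}
  b5: {r} / ∅
  b6: {y} / ∅
  b7: {b,d,e} / ∅
  b8: {b} / {d}

Backward fixpoint:
  b0: in=∅ out={v}
  b1: in={v} out={e,v}
  b2: in={e} out=∅
  b3: in={v} out={r}
  b4: in={r} out=∅
  b5: in=∅ out=∅
  b6: in=∅ out=∅
  b7: in=∅ out={d}
  b8: in={d} out=∅

Interfere edges:
  b↔{d,e}
  d↔{b}
  e↔{b,r,v,y}
  r↔{e,v,y}
  v↔{e,r,y}
  y↔{e,r,v}

Registers:
  {e,r,v,y} pairwise interfere (4-clique) ⇒ χ ≥ 4
  4-colouring: r0={d,e}  r1={b,r}  r2={v}  r3={y}
  χ = 4

Answer: 4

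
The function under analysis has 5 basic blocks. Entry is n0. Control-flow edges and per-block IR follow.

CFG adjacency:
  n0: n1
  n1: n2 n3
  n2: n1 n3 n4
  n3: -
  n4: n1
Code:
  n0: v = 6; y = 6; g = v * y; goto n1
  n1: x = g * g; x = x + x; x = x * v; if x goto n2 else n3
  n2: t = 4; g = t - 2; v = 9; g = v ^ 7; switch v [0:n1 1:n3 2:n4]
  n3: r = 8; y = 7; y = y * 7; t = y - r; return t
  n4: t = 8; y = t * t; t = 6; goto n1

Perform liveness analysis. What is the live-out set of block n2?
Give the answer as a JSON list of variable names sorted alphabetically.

Answer: ["g", "v"]

Working:
Block summaries:
  n0: def={g,v,y} ue=∅
  n1: def={x} ue={g,v}
  n2: def={g,t,v} ue=∅
  n3: def={r,t,y} ue=∅
  n4: def={t,y} ue=∅

Live sets:
  n0 li=∅ lo={g,v}
  n1 li={g,v} lo=∅
  n2 li=∅ lo={g,v}
  n3 li=∅ lo=∅
  n4 li={g,v} lo={g,v}

live-out(n2) = ["g", "v"]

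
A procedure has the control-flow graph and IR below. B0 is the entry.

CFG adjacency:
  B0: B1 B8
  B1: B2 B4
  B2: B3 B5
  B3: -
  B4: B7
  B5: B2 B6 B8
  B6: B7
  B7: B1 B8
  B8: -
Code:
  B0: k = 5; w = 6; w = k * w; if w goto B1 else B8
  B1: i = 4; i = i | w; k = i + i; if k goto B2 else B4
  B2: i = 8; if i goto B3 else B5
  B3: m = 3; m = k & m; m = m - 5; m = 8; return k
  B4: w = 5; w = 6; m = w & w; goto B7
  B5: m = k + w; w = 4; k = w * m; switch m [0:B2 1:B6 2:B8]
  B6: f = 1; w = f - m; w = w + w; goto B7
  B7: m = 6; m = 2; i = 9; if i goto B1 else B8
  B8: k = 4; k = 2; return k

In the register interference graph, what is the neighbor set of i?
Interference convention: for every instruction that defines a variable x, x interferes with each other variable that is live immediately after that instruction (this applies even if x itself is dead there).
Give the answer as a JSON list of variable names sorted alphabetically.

Answer: ["k", "w"]

Analysis:
Block summaries:
  B0 def {k,w} use ∅
  B1 def {i,k} use {w}
  B2 def {i} use ∅
  B3 def {m} use {k}
  B4 def {m,w} use ∅
  B5 def {k,m,w} use {k,w}
  B6 def {f,w} use {m}
  B7 def {i,m} use ∅
  B8 def {k} use ∅

Live sets:
  B0: in=∅ out={w}
  B1: in={w} out={k,w}
  B2: in={k,w} out={k,w}
  B3: in={k} out=∅
  B4: in=∅ out={w}
  B5: in={k,w} out={k,m,w}
  B6: in={m} out={w}
  B7: in={w} out={w}
  B8: in=∅ out=∅

Interference:
  f: {m}
  i: {k,w}
  k: {i,m,w}
  m: {f,k,w}
  w: {i,k,m}

N(i) = ["k", "w"]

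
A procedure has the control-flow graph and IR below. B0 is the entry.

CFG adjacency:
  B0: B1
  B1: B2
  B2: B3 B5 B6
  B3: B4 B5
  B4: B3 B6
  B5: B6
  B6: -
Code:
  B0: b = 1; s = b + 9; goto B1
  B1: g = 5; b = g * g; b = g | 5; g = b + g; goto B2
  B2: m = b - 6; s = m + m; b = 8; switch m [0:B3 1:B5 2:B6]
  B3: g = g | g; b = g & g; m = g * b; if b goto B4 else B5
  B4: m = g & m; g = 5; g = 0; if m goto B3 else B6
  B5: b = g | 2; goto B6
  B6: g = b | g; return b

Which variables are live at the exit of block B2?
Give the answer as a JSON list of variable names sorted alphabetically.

Block summaries:
  B0 def {b,s} use ∅
  B1 def {b,g} use ∅
  B2 def {b,m,s} use {b}
  B3 def {b,g,m} use {g}
  B4 def {g,m} use {g,m}
  B5 def {b} use {g}
  B6 def {g} use {b,g}

Liveness:
  B0 li=∅ lo=∅
  B1 li=∅ lo={b,g}
  B2 li={b,g} lo={b,g}
  B3 li={g} lo={b,g,m}
  B4 li={b,g,m} lo={b,g}
  B5 li={g} lo={b,g}
  B6 li={b,g} lo=∅

live-out(B2) = ["b", "g"]

Answer: ["b", "g"]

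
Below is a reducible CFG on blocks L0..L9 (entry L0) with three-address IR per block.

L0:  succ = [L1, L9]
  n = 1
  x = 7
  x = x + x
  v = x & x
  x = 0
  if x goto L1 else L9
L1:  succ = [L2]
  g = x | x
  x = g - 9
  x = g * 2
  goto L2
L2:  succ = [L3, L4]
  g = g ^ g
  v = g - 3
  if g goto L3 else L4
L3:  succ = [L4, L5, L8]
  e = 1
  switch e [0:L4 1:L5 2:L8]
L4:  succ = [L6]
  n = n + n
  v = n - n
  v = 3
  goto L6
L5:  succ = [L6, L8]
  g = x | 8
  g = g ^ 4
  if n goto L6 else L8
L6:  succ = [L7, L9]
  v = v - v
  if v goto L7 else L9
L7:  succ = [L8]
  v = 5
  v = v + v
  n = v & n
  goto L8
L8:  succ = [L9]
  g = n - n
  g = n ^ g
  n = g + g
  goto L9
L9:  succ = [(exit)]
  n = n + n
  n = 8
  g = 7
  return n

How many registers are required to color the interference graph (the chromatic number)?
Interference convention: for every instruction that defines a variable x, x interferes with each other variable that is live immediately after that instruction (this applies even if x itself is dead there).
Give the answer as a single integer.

Block summaries:
  L0: {n,v,x} / ∅
  L1: {g,x} / {x}
  L2: {g,v} / {g}
  L3: {e} / ∅
  L4: {n,v} / {n}
  L5: {g} / {n,x}
  L6: {v} / {v}
  L7: {n,v} / {n}
  L8: {g,n} / {n}
  L9: {g,n} / {n}

Liveness:
  L0: in=∅ out={n,x}
  L1: in={n,x} out={g,n,x}
  L2: in={g,n,x} out={n,v,x}
  L3: in={n,v,x} out={n,v,x}
  L4: in={n} out={n,v}
  L5: in={n,v,x} out={n,v}
  L6: in={n,v} out={n}
  L7: in={n} out={n}
  L8: in={n} out={n}
  L9: in={n} out=∅

Interference:
  e — {n,v,x}
  g — {n,v,x}
  n — {e,g,v,x}
  v — {e,g,n,x}
  x — {e,g,n,v}

Registers:
  clique {e,n,v,x} ⇒ need ≥ 4
  assign e→R3 g→R3 n→R0 v→R1 x→R2 — no edge inside a register ⇒ χ ≤ 4
  χ = 4

Answer: 4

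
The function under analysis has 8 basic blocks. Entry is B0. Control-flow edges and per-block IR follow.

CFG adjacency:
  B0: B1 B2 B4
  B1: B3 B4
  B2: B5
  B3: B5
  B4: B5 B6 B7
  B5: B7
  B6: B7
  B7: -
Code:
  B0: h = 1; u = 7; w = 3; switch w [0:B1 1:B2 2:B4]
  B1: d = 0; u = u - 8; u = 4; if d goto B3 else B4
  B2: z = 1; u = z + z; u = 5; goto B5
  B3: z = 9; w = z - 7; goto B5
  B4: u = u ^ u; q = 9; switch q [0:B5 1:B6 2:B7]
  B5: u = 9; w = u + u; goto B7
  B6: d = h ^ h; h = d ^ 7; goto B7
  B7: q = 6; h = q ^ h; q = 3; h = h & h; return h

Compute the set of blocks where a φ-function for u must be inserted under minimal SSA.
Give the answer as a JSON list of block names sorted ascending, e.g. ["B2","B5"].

Answer: ["B4", "B5", "B7"]

Working:
idom tree: B1←B0 B2←B0 B3←B1 B4←B0 B5←B0 B6←B4 B7←B0
Dom at joins:
  B4: preds {B0,B1}: {B0} ∩ {B0,B1} = {B0}; idom=B0
  B5: preds {B2,B3,B4}: {B0,B2} ∩ {B0,B1,B3} ∩ {B0,B4} = {B0}; idom=B0
  B7: preds {B4,B5,B6}: {B0,B4} ∩ {B0,B5} ∩ {B0,B4,B6} = {B0}; idom=B0

DF walk-up:
  join B4 pred B0: · stop@B0
  join B4 pred B1: B1 stop@B0
  join B5 pred B2: B2 stop@B0
  join B5 pred B3: B3→B1 stop@B0
  join B5 pred B4: B4 stop@B0
  join B7 pred B4: B4 stop@B0
  join B7 pred B5: B5 stop@B0
  join B7 pred B6: B6→B4 stop@B0
  B0: DF=∅
  B1: DF={B4,B5}
  B2: DF={B5}
  B3: DF={B5}
  B4: DF={B5,B7}
  B5: DF={B7}
  B6: DF={B7}
  B7: DF=∅

φ for u: defs {B0,B1,B2,B4,B5}
  DF⁺ = {B4,B5,B7}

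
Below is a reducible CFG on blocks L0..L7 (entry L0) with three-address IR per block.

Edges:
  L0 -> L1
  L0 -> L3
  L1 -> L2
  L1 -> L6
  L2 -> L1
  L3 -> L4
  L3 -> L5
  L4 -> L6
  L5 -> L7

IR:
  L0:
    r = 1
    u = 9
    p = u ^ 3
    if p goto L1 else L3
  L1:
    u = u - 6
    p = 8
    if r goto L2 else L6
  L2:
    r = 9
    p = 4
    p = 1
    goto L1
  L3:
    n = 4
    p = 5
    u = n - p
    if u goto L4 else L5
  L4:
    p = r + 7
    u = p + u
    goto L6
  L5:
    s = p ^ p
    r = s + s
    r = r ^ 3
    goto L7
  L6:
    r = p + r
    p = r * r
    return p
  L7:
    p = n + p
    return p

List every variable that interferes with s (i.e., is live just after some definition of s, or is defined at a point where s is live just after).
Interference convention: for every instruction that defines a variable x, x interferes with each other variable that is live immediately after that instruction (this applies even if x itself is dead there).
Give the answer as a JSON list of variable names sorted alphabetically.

Answer: ["n", "p"]

Analysis:
Per-block:
  L0: {p,r,u} / ∅
  L1: {p,u} / {r,u}
  L2: {p,r} / ∅
  L3: {n,p,u} / ∅
  L4: {p,u} / {r,u}
  L5: {r,s} / {p}
  L6: {p,r} / {p,r}
  L7: {p} / {n,p}

Backward fixpoint:
  live L0: ∅→{r,u}
  live L1: {r,u}→{p,r,u}
  live L2: {u}→{r,u}
  live L3: {r}→{n,p,r,u}
  live L4: {r,u}→{p,r}
  live L5: {n,p}→{n,p}
  live L6: {p,r}→∅
  live L7: {n,p}→∅

Conflict graph:
  n: {p,r,s,u}
  p: {n,r,s,u}
  r: {n,p,u}
  s: {n,p}
  u: {n,p,r}

N(s) = ["n", "p"]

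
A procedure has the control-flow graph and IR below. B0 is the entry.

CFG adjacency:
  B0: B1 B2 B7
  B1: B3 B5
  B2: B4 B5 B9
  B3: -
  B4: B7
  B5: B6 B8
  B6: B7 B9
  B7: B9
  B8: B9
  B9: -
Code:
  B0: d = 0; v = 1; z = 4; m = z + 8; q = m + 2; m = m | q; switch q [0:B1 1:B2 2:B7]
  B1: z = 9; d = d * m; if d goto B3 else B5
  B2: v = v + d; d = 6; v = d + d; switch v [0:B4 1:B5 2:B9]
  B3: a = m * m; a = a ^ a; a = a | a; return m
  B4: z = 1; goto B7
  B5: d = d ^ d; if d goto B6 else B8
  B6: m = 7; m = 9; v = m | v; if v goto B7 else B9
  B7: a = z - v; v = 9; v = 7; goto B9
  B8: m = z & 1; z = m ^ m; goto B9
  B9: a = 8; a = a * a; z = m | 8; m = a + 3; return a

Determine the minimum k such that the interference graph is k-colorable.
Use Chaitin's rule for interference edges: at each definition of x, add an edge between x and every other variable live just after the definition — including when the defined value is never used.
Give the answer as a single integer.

Answer: 5

Derivation:
def/use:
  B0: def={d,m,q,v,z} ue=∅
  B1: def={d,z} ue={d,m}
  B2: def={d,v} ue={d,v}
  B3: def={a} ue={m}
  B4: def={z} ue=∅
  B5: def={d} ue={d}
  B6: def={m,v} ue={v}
  B7: def={a,v} ue={v,z}
  B8: def={m,z} ue={z}
  B9: def={a,m,z} ue={m}

Live sets:
  B0 li=∅ lo={d,m,v,z}
  B1 li={d,m,v} lo={d,m,v,z}
  B2 li={d,m,v,z} lo={d,m,v,z}
  B3 li={m} lo=∅
  B4 li={m,v} lo={m,v,z}
  B5 li={d,v,z} lo={v,z}
  B6 li={v,z} lo={m,v,z}
  B7 li={m,v,z} lo={m}
  B8 li={z} lo={m}
  B9 li={m} lo=∅

Conflict graph:
  a — {m,z}
  d — {m,q,v,z}
  m — {a,d,q,v,z}
  q — {d,m,v,z}
  v — {d,m,q,z}
  z — {a,d,m,q,v}

Registers:
  {d,m,q,v,z} pairwise interfere (5-clique) ⇒ χ ≥ 5
  5-colouring: R0={m}  R1={z}  R2={a,d}  R3={q}  R4={v}
  χ = 5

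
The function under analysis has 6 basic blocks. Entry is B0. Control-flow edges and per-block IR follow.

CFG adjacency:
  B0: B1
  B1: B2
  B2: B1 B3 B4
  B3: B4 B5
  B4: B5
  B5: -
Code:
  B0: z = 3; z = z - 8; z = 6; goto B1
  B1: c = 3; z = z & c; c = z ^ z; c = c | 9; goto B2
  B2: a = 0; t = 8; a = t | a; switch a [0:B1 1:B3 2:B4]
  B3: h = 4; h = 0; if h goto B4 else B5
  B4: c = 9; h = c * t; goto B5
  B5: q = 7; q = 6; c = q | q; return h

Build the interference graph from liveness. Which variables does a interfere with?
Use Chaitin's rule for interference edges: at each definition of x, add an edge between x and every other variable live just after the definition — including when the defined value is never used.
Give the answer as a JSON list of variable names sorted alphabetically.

def/use:
  B0: def={z} ue=∅
  B1: def={c,z} ue={z}
  B2: def={a,t} ue=∅
  B3: def={h} ue=∅
  B4: def={c,h} ue={t}
  B5: def={c,q} ue={h}

Backward fixpoint:
  B0: in=∅ out={z}
  B1: in={z} out={z}
  B2: in={z} out={t,z}
  B3: in={t} out={h,t}
  B4: in={t} out={h}
  B5: in={h} out=∅

Interfere edges:
  a: {t,z}
  c: {h,t,z}
  h: {c,q,t}
  q: {h}
  t: {a,c,h,z}
  z: {a,c,t}

N(a) = ["t", "z"]

Answer: ["t", "z"]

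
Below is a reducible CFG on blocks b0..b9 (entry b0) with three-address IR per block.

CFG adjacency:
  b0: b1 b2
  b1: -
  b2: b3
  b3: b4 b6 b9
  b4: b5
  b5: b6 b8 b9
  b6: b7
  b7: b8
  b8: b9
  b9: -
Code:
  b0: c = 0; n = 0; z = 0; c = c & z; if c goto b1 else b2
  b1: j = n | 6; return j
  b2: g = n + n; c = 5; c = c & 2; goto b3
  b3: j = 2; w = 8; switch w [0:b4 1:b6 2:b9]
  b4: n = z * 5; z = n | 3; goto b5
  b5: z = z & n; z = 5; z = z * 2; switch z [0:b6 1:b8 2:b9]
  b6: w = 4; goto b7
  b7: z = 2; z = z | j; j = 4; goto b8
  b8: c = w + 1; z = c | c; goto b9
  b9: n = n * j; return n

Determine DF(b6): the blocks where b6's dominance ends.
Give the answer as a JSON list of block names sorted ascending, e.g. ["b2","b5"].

Answer: ["b8"]

Derivation:
idom tree: b1←b0 b2←b0 b3←b2 b4←b3 b5←b4 b6←b3 b7←b6 b8←b3 b9←b3
Dom∩ at merges:
  b6: preds {b3,b5}: {b0,b2,b3} ∩ {b0,b2,b3,b4,b5} = {b0,b2,b3}; idom=b3
  b8: preds {b5,b7}: {b0,b2,b3,b4,b5} ∩ {b0,b2,b3,b6,b7} = {b0,b2,b3}; idom=b3
  b9: preds {b3,b5,b8}: {b0,b2,b3} ∩ {b0,b2,b3,b4,b5} ∩ {b0,b2,b3,b8} = {b0,b2,b3}; idom=b3

DF derivation:
  b6←b3: walk · to b3
  b6←b5: walk b5→b4 to b3
  b8←b5: walk b5→b4 to b3
  b8←b7: walk b7→b6 to b3
  b9←b3: walk · to b3
  b9←b5: walk b5→b4 to b3
  b9←b8: walk b8 to b3
  DF(b0)=∅
  DF(b1)=∅
  DF(b2)=∅
  DF(b3)=∅
  DF(b4)={b6,b8,b9}
  DF(b5)={b6,b8,b9}
  DF(b6)={b8}
  DF(b7)={b8}
  DF(b8)={b9}
  DF(b9)=∅

DF(b6) = ["b8"]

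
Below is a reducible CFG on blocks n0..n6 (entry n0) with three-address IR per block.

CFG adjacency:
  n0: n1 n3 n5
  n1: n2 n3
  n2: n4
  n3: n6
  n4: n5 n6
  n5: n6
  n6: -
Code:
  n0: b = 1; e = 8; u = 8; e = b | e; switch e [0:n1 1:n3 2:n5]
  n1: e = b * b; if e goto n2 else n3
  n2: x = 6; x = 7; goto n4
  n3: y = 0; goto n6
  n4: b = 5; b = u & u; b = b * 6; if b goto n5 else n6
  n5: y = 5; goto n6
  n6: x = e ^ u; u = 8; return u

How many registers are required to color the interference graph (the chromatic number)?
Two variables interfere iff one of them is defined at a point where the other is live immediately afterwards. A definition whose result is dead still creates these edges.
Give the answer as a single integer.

Answer: 3

Working:
Block summaries:
  n0: def={b,e,u} ue=∅
  n1: def={e} ue={b}
  n2: def={x} ue=∅
  n3: def={y} ue=∅
  n4: def={b} ue={u}
  n5: def={y} ue=∅
  n6: def={u,x} ue={e,u}

Backward fixpoint:
  n0: in=∅ out={b,e,u}
  n1: in={b,u} out={e,u}
  n2: in={e,u} out={e,u}
  n3: in={e,u} out={e,u}
  n4: in={e,u} out={e,u}
  n5: in={e,u} out={e,u}
  n6: in={e,u} out=∅

Interference:
  b — {e,u}
  e — {b,u,x,y}
  u — {b,e,x,y}
  x — {e,u}
  y — {e,u}

Colouring:
  lower bound: {b,e,u} mutually conflict ⇒ χ ≥ 3
  3-colouring: R0={e}  R1={u}  R2={b,x,y}
  χ = 3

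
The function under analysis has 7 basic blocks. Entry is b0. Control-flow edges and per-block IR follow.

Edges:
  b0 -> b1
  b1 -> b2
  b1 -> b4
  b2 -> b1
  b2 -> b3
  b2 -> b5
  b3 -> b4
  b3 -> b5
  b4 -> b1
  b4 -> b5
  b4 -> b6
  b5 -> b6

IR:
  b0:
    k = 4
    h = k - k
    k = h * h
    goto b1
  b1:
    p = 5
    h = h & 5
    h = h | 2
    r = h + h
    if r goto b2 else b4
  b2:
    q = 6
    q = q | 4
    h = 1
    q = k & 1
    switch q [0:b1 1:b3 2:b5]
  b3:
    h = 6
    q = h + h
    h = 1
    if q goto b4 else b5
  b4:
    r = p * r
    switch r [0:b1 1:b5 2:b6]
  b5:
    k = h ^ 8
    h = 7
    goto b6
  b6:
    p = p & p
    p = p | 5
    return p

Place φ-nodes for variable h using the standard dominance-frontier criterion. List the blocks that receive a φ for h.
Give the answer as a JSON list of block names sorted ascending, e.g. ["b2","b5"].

idom tree: b1←b0 b2←b1 b3←b2 b4←b1 b5←b1 b6←b1
Dom at joins:
  b1: preds {b0,b2,b4}: {b0} ∩ {b0,b1,b2} ∩ {b0,b1,b4} = {b0}; idom=b0
  b4: preds {b1,b3}: {b0,b1} ∩ {b0,b1,b2,b3} = {b0,b1}; idom=b1
  b5: preds {b2,b3,b4}: {b0,b1,b2} ∩ {b0,b1,b2,b3} ∩ {b0,b1,b4} = {b0,b1}; idom=b1
  b6: preds {b4,b5}: {b0,b1,b4} ∩ {b0,b1,b5} = {b0,b1}; idom=b1

Frontier:
  join b1 pred b0: · stop@b0
  join b1 pred b2: b2→b1 stop@b0
  join b1 pred b4: b4→b1 stop@b0
  join b4 pred b1: · stop@b1
  join b4 pred b3: b3→b2 stop@b1
  join b5 pred b2: b2 stop@b1
  join b5 pred b3: b3→b2 stop@b1
  join b5 pred b4: b4 stop@b1
  join b6 pred b4: b4 stop@b1
  join b6 pred b5: b5 stop@b1
  b0 → ∅
  b1 → {b1}
  b2 → {b1,b4,b5}
  b3 → {b4,b5}
  b4 → {b1,b5,b6}
  b5 → {b6}
  b6 → ∅

φ for h: defs {b0,b1,b2,b3,b5}
  DF⁺ = {b1,b4,b5,b6}

Answer: ["b1", "b4", "b5", "b6"]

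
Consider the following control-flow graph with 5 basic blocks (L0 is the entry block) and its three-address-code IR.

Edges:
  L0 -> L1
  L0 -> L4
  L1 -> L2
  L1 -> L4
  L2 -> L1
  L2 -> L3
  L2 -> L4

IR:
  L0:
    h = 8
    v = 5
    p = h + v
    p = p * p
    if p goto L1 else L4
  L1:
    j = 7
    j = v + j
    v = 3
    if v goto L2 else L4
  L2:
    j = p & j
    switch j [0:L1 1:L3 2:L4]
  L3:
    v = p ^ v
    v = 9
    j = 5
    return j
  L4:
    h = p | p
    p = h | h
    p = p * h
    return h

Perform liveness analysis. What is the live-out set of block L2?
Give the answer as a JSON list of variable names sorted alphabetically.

def/use:
  L0 def {h,p,v} use ∅
  L1 def {j,v} use {v}
  L2 def {j} use {j,p}
  L3 def {j,v} use {p,v}
  L4 def {h,p} use {p}

Backward fixpoint:
  live L0: ∅→{p,v}
  live L1: {p,v}→{j,p,v}
  live L2: {j,p,v}→{p,v}
  live L3: {p,v}→∅
  live L4: {p}→∅

live-out(L2) = ["p", "v"]

Answer: ["p", "v"]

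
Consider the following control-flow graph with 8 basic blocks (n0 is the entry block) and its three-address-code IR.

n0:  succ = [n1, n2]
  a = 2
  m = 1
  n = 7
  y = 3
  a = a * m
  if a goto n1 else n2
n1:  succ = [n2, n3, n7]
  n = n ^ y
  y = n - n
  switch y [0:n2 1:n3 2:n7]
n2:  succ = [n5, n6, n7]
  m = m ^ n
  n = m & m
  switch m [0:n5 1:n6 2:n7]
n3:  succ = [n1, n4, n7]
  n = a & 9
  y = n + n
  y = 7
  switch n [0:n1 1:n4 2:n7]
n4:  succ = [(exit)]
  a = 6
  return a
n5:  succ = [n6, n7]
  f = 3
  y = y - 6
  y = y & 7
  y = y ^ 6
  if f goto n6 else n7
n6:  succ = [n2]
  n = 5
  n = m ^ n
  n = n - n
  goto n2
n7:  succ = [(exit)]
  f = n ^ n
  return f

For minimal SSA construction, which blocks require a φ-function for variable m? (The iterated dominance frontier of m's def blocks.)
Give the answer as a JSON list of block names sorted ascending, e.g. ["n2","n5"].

idom tree: n1←n0 n2←n0 n3←n1 n4←n3 n5←n2 n6←n2 n7←n0
Dom∩ at merges:
  n1: preds {n0,n3}: {n0} ∩ {n0,n1,n3} = {n0}; idom=n0
  n2: preds {n0,n1,n6}: {n0} ∩ {n0,n1} ∩ {n0,n2,n6} = {n0}; idom=n0
  n6: preds {n2,n5}: {n0,n2} ∩ {n0,n2,n5} = {n0,n2}; idom=n2
  n7: preds {n1,n2,n3,n5}: {n0,n1} ∩ {n0,n2} ∩ {n0,n1,n3} ∩ {n0,n2,n5} = {n0}; idom=n0

DF walk-up:
  join n1 pred n0: · stop@n0
  join n1 pred n3: n3→n1 stop@n0
  join n2 pred n0: · stop@n0
  join n2 pred n1: n1 stop@n0
  join n2 pred n6: n6→n2 stop@n0
  join n6 pred n2: · stop@n2
  join n6 pred n5: n5 stop@n2
  join n7 pred n1: n1 stop@n0
  join n7 pred n2: n2 stop@n0
  join n7 pred n3: n3→n1 stop@n0
  join n7 pred n5: n5→n2 stop@n0
  n0 → ∅
  n1 → {n1,n2,n7}
  n2 → {n2,n7}
  n3 → {n1,n7}
  n4 → ∅
  n5 → {n6,n7}
  n6 → {n2}
  n7 → ∅

φ for m: defs {n0,n2}
  DF⁺ = {n2,n7}

Answer: ["n2", "n7"]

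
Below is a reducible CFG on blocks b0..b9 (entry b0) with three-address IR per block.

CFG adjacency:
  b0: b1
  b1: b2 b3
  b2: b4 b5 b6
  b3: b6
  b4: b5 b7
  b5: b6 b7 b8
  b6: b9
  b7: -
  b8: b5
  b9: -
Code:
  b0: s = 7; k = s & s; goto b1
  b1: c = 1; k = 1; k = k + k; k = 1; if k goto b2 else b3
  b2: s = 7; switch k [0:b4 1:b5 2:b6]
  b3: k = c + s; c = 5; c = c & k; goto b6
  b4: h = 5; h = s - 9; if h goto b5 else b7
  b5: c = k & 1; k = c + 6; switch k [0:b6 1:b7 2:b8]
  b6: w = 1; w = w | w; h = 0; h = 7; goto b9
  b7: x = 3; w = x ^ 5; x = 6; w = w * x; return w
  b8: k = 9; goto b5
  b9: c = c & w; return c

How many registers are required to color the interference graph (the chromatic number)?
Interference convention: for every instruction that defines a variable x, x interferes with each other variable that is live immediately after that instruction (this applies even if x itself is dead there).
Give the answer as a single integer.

Answer: 4

Derivation:
Block summaries:
  b0 def {k,s} use ∅
  b1 def {c,k} use ∅
  b2 def {s} use {k}
  b3 def {c,k} use {c,s}
  b4 def {h} use {s}
  b5 def {c,k} use {k}
  b6 def {h,w} use ∅
  b7 def {w,x} use ∅
  b8 def {k} use ∅
  b9 def {c} use {c,w}

Liveness:
  b0: in=∅ out={s}
  b1: in={s} out={c,k,s}
  b2: in={c,k} out={c,k,s}
  b3: in={c,s} out={c}
  b4: in={k,s} out={k}
  b5: in={k} out={c}
  b6: in={c} out={c,w}
  b7: in=∅ out=∅
  b8: in=∅ out={k}
  b9: in={c,w} out=∅

Interference:
  c↔{h,k,s,w}
  h↔{c,k,s,w}
  k↔{c,h,s}
  s↔{c,h,k}
  w↔{c,h,x}
  x↔{w}

Registers:
  lower bound: {c,h,k,s} mutually conflict ⇒ χ ≥ 4
  4-colouring: r0={c,x}  r1={h}  r2={k,w}  r3={s}
  χ = 4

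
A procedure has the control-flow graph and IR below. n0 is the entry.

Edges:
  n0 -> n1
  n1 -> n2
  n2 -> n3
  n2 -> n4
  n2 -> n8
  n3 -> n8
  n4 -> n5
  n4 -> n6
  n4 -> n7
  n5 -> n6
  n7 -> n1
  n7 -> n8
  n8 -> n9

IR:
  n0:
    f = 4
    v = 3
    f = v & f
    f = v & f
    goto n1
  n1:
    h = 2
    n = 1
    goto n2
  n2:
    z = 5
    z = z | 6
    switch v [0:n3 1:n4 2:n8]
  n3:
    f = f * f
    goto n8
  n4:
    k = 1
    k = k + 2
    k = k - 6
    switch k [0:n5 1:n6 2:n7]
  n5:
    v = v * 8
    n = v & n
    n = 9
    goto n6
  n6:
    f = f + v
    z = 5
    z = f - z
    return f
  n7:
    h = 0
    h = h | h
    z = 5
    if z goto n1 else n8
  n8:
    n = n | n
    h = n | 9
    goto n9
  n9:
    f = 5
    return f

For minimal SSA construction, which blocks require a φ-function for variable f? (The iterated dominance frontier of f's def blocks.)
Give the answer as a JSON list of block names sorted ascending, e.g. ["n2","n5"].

Answer: ["n8"]

Working:
idom tree: n1←n0 n2←n1 n3←n2 n4←n2 n5←n4 n6←n4 n7←n4 n8←n2 n9←n8
Join-block Dom:
  n1: preds {n0,n7}: {n0} ∩ {n0,n1,n2,n4,n7} = {n0}; idom=n0
  n6: preds {n4,n5}: {n0,n1,n2,n4} ∩ {n0,n1,n2,n4,n5} = {n0,n1,n2,n4}; idom=n4
  n8: preds {n2,n3,n7}: {n0,n1,n2} ∩ {n0,n1,n2,n3} ∩ {n0,n1,n2,n4,n7} = {n0,n1,n2}; idom=n2

Frontier:
  join n1 pred n0: · stop@n0
  join n1 pred n7: n7→n4→n2→n1 stop@n0
  join n6 pred n4: · stop@n4
  join n6 pred n5: n5 stop@n4
  join n8 pred n2: · stop@n2
  join n8 pred n3: n3 stop@n2
  join n8 pred n7: n7→n4 stop@n2
  n0 → ∅
  n1 → {n1}
  n2 → {n1}
  n3 → {n8}
  n4 → {n1,n8}
  n5 → {n6}
  n6 → ∅
  n7 → {n1,n8}
  n8 → ∅
  n9 → ∅

φ for f: defs {n0,n3,n6,n9}
  DF⁺ = {n8}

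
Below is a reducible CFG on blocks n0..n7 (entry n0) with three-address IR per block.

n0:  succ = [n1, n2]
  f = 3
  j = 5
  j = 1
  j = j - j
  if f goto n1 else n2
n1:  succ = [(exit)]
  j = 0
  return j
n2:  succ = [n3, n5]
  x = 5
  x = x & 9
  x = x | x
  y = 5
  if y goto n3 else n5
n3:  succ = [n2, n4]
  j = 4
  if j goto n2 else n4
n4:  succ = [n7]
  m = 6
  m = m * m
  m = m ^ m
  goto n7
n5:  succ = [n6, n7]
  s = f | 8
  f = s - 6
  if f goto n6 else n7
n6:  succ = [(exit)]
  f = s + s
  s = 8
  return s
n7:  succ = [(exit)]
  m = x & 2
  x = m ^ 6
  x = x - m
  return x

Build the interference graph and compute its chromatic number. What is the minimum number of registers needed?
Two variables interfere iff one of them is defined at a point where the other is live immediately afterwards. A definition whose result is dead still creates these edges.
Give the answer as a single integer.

Block summaries:
  n0 def {f,j} use ∅
  n1 def {j} use ∅
  n2 def {x,y} use ∅
  n3 def {j} use ∅
  n4 def {m} use ∅
  n5 def {f,s} use {f}
  n6 def {f,s} use {s}
  n7 def {m,x} use {x}

Backward fixpoint:
  live n0: ∅→{f}
  live n1: ∅→∅
  live n2: {f}→{f,x}
  live n3: {f,x}→{f,x}
  live n4: {x}→{x}
  live n5: {f,x}→{s,x}
  live n6: {s}→∅
  live n7: {x}→∅

Interfere edges:
  f↔{j,s,x,y}
  j↔{f,x}
  m↔{x}
  s↔{f,x}
  x↔{f,j,m,s,y}
  y↔{f,x}

Colouring:
  lower bound: {f,j,x} mutually conflict ⇒ χ ≥ 3
  3-colouring: c0={x}  c1={f,m}  c2={j,s,y}
  χ = 3

Answer: 3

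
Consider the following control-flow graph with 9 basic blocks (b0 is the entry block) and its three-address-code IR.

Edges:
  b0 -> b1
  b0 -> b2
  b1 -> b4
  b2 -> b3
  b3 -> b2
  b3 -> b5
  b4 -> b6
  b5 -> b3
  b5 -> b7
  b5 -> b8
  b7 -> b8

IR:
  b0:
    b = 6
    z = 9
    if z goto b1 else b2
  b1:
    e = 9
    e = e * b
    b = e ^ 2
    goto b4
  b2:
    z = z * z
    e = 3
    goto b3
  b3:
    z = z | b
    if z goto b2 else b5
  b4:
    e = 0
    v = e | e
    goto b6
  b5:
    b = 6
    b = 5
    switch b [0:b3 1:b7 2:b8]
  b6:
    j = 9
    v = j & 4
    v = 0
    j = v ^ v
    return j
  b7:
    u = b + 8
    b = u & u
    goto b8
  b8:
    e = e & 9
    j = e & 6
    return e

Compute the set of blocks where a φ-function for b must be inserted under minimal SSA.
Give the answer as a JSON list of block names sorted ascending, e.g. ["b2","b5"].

Answer: ["b2", "b3", "b8"]

Analysis:
idom tree: b1←b0 b2←b0 b3←b2 b4←b1 b5←b3 b6←b4 b7←b5 b8←b5
Join-block Dom:
  b2: preds {b0,b3}: {b0} ∩ {b0,b2,b3} = {b0}; idom=b0
  b3: preds {b2,b5}: {b0,b2} ∩ {b0,b2,b3,b5} = {b0,b2}; idom=b2
  b8: preds {b5,b7}: {b0,b2,b3,b5} ∩ {b0,b2,b3,b5,b7} = {b0,b2,b3,b5}; idom=b5

DF derivation:
  join b2 pred b0: · stop@b0
  join b2 pred b3: b3→b2 stop@b0
  join b3 pred b2: · stop@b2
  join b3 pred b5: b5→b3 stop@b2
  join b8 pred b5: · stop@b5
  join b8 pred b7: b7 stop@b5
  b0: DF=∅
  b1: DF=∅
  b2: DF={b2}
  b3: DF={b2,b3}
  b4: DF=∅
  b5: DF={b3}
  b6: DF=∅
  b7: DF={b8}
  b8: DF=∅

φ for b: defs {b0,b1,b5,b7}
  DF⁺ = {b2,b3,b8}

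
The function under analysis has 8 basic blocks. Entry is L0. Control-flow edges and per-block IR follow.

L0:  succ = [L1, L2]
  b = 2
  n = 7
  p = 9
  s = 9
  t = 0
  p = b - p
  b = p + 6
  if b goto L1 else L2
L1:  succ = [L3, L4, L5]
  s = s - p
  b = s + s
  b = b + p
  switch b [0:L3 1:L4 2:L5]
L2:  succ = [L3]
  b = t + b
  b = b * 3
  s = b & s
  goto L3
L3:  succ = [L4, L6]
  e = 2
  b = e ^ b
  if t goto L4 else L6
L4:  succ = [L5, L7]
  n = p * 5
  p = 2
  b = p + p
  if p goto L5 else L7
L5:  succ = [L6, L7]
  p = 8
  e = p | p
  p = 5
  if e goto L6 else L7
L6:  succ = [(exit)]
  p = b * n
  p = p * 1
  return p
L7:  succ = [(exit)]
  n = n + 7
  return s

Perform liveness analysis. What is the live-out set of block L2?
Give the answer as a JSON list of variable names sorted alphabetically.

Answer: ["b", "n", "p", "s", "t"]

Derivation:
def/use:
  L0: {b,n,p,s,t} / ∅
  L1: {b,s} / {p,s}
  L2: {b,s} / {b,s,t}
  L3: {b,e} / {b,t}
  L4: {b,n,p} / {p}
  L5: {e,p} / ∅
  L6: {p} / {b,n}
  L7: {n} / {n,s}

Backward fixpoint:
  L0: in=∅ out={b,n,p,s,t}
  L1: in={n,p,s,t} out={b,n,p,s,t}
  L2: in={b,n,p,s,t} out={b,n,p,s,t}
  L3: in={b,n,p,s,t} out={b,n,p,s}
  L4: in={p,s} out={b,n,s}
  L5: in={b,n,s} out={b,n,s}
  L6: in={b,n} out=∅
  L7: in={n,s} out=∅

live-out(L2) = ["b", "n", "p", "s", "t"]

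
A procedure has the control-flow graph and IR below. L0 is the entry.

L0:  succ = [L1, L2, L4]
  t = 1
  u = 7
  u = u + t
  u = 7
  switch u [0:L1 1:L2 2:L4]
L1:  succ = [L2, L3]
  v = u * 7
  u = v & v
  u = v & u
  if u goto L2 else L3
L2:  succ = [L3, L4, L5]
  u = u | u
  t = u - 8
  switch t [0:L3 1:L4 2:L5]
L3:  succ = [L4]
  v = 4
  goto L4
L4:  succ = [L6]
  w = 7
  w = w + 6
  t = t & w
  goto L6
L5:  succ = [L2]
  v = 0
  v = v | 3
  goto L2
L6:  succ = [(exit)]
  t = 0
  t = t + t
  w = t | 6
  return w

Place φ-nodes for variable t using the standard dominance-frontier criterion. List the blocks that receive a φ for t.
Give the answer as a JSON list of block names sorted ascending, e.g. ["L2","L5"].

idom tree: L1←L0 L2←L0 L3←L0 L4←L0 L5←L2 L6←L4
Dom at joins:
  L2: preds {L0,L1,L5}: {L0} ∩ {L0,L1} ∩ {L0,L2,L5} = {L0}; idom=L0
  L3: preds {L1,L2}: {L0,L1} ∩ {L0,L2} = {L0}; idom=L0
  L4: preds {L0,L2,L3}: {L0} ∩ {L0,L2} ∩ {L0,L3} = {L0}; idom=L0

Frontier:
  join L2 pred L0: · stop@L0
  join L2 pred L1: L1 stop@L0
  join L2 pred L5: L5→L2 stop@L0
  join L3 pred L1: L1 stop@L0
  join L3 pred L2: L2 stop@L0
  join L4 pred L0: · stop@L0
  join L4 pred L2: L2 stop@L0
  join L4 pred L3: L3 stop@L0
  L0: DF=∅
  L1: DF={L2,L3}
  L2: DF={L2,L3,L4}
  L3: DF={L4}
  L4: DF=∅
  L5: DF={L2}
  L6: DF=∅

φ for t: defs {L0,L2,L4,L6}
  DF⁺ = {L2,L3,L4}

Answer: ["L2", "L3", "L4"]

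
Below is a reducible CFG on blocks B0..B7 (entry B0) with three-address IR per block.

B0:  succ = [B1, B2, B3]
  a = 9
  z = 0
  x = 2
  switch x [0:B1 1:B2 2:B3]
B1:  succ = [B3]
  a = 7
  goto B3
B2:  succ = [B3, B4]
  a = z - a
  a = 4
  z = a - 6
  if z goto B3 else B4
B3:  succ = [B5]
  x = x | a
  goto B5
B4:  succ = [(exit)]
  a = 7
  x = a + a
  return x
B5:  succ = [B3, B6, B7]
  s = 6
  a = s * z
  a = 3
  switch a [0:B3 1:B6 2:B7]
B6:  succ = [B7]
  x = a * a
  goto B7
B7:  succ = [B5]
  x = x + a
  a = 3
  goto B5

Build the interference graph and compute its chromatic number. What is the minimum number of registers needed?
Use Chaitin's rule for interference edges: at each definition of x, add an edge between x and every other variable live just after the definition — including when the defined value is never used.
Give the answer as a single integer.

Block summaries:
  B0: {a,x,z} / ∅
  B1: {a} / ∅
  B2: {a,z} / {a,z}
  B3: {x} / {a,x}
  B4: {a,x} / ∅
  B5: {a,s} / {z}
  B6: {x} / {a}
  B7: {a,x} / {a,x}

Backward fixpoint:
  live B0: ∅→{a,x,z}
  live B1: {x,z}→{a,x,z}
  live B2: {a,x,z}→{a,x,z}
  live B3: {a,x,z}→{x,z}
  live B4: ∅→∅
  live B5: {x,z}→{a,x,z}
  live B6: {a,z}→{a,x,z}
  live B7: {a,x,z}→{x,z}

Interfere edges:
  a: {x,z}
  s: {x,z}
  x: {a,s,z}
  z: {a,s,x}

Registers:
  {a,x,z} pairwise interfere (3-clique) ⇒ χ ≥ 3
  3-colouring: R0={x}  R1={z}  R2={a,s}
  χ = 3

Answer: 3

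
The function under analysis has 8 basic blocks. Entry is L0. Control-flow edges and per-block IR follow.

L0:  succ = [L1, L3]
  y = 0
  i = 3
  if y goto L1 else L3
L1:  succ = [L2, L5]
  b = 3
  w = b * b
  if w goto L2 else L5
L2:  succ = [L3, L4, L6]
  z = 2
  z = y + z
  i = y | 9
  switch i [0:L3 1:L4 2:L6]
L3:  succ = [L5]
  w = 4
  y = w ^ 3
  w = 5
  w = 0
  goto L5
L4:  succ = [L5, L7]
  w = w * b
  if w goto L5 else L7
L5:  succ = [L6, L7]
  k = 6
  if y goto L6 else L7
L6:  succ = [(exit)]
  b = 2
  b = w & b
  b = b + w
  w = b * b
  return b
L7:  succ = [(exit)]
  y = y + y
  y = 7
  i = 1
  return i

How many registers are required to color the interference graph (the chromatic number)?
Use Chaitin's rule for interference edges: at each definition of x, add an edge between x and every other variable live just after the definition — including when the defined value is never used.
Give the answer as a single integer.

def/use:
  L0: def={i,y} ue=∅
  L1: def={b,w} ue=∅
  L2: def={i,z} ue={y}
  L3: def={w,y} ue=∅
  L4: def={w} ue={b,w}
  L5: def={k} ue={y}
  L6: def={b,w} ue={w}
  L7: def={i,y} ue={y}

Backward fixpoint:
  live L0: ∅→{y}
  live L1: {y}→{b,w,y}
  live L2: {b,w,y}→{b,w,y}
  live L3: ∅→{w,y}
  live L4: {b,w,y}→{w,y}
  live L5: {w,y}→{w,y}
  live L6: {w}→∅
  live L7: {y}→∅

Interfere edges:
  b↔{i,w,y,z}
  i↔{b,w,y}
  k↔{w,y}
  w↔{b,i,k,y,z}
  y↔{b,i,k,w,z}
  z↔{b,w,y}

Registers:
  {b,i,w,y} pairwise interfere (4-clique) ⇒ χ ≥ 4
  assign b→c2 i→c3 k→c2 w→c0 y→c1 z→c3 — no edge inside a register ⇒ χ ≤ 4
  χ = 4

Answer: 4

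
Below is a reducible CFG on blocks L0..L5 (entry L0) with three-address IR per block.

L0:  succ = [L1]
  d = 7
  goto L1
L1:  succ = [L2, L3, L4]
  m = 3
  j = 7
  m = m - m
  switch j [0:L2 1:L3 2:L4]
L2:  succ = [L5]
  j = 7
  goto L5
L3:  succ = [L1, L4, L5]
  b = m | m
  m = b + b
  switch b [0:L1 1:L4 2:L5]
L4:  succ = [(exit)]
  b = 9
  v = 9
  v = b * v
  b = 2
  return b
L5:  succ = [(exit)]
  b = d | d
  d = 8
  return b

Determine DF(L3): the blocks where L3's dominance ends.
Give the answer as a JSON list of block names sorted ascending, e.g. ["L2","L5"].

Answer: ["L1", "L4", "L5"]

Working:
idom tree: L1←L0 L2←L1 L3←L1 L4←L1 L5←L1
Dom∩ at merges:
  L1: preds {L0,L3}: {L0} ∩ {L0,L1,L3} = {L0}; idom=L0
  L4: preds {L1,L3}: {L0,L1} ∩ {L0,L1,L3} = {L0,L1}; idom=L1
  L5: preds {L2,L3}: {L0,L1,L2} ∩ {L0,L1,L3} = {L0,L1}; idom=L1

DF derivation:
  join L1 pred L0: · stop@L0
  join L1 pred L3: L3→L1 stop@L0
  join L4 pred L1: · stop@L1
  join L4 pred L3: L3 stop@L1
  join L5 pred L2: L2 stop@L1
  join L5 pred L3: L3 stop@L1
  L0: DF=∅
  L1: DF={L1}
  L2: DF={L5}
  L3: DF={L1,L4,L5}
  L4: DF=∅
  L5: DF=∅

DF(L3) = ["L1", "L4", "L5"]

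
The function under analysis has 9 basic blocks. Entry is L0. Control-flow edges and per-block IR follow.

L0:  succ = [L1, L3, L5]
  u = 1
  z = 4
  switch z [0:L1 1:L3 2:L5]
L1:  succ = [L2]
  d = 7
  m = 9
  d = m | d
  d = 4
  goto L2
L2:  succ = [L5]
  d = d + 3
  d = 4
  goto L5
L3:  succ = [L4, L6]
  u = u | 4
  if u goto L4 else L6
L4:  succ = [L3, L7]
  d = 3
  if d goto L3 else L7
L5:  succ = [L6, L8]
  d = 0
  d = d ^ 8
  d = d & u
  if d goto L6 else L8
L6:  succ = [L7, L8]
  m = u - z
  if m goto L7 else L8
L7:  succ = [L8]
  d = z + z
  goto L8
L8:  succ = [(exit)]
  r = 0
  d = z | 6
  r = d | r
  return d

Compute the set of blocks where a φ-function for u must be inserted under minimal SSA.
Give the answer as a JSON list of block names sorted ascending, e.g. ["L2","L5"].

Answer: ["L3", "L6", "L7", "L8"]

Derivation:
idom tree: L1←L0 L2←L1 L3←L0 L4←L3 L5←L0 L6←L0 L7←L0 L8←L0
Join-block Dom:
  L3: preds {L0,L4}: {L0} ∩ {L0,L3,L4} = {L0}; idom=L0
  L5: preds {L0,L2}: {L0} ∩ {L0,L1,L2} = {L0}; idom=L0
  L6: preds {L3,L5}: {L0,L3} ∩ {L0,L5} = {L0}; idom=L0
  L7: preds {L4,L6}: {L0,L3,L4} ∩ {L0,L6} = {L0}; idom=L0
  L8: preds {L5,L6,L7}: {L0,L5} ∩ {L0,L6} ∩ {L0,L7} = {L0}; idom=L0

Frontier:
  L3←L0: walk · to L0
  L3←L4: walk L4→L3 to L0
  L5←L0: walk · to L0
  L5←L2: walk L2→L1 to L0
  L6←L3: walk L3 to L0
  L6←L5: walk L5 to L0
  L7←L4: walk L4→L3 to L0
  L7←L6: walk L6 to L0
  L8←L5: walk L5 to L0
  L8←L6: walk L6 to L0
  L8←L7: walk L7 to L0
  L0 → ∅
  L1 → {L5}
  L2 → {L5}
  L3 → {L3,L6,L7}
  L4 → {L3,L7}
  L5 → {L6,L8}
  L6 → {L7,L8}
  L7 → {L8}
  L8 → ∅

φ for u: defs {L0,L3}
  DF⁺ = {L3,L6,L7,L8}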